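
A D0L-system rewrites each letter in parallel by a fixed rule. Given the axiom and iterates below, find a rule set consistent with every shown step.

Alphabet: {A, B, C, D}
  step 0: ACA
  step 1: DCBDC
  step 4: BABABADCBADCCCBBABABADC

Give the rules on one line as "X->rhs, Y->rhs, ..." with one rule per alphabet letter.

A->DC, B->BA, C->B, D->CC

  step 0 ⇒ step 1: ACA ⇒ DC·B·DC
    A ↦ DC
    C ↦ B
    B ↦ BA  (constrained at step 1)
    D ↦ CC  (constrained at step 1)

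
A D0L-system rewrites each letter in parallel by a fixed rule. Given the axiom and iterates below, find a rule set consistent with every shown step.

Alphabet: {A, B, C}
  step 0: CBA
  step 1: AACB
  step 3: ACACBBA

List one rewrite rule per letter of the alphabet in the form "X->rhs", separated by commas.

  step 0 ⇒ step 1: CBA ⇒ A·AC·B
    A ↦ B
    B ↦ AC
    C ↦ A

A->B, B->AC, C->A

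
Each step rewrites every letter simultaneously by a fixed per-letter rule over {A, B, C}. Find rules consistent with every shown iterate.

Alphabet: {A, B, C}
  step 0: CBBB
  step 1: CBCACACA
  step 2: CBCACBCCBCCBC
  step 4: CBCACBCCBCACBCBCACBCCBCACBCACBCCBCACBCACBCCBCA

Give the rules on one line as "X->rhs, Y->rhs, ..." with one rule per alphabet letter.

A->C, B->CA, C->CB

  step 1 ⇒ step 2: CBCACACA ⇒ CB·CA·CB·C·CB·C·CB·C
    A ↦ C
    B ↦ CA
    C ↦ CB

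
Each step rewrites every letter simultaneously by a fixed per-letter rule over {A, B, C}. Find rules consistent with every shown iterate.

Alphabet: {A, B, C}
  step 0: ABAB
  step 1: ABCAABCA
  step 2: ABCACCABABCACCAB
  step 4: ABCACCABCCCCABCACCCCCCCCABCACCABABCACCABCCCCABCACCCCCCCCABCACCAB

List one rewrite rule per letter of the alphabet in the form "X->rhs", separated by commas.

A->AB, B->CA, C->CC

  step 1 ⇒ step 2: ABCAABCA ⇒ AB·CA·CC·AB·AB·CA·CC·AB
    A ↦ AB
    B ↦ CA
    C ↦ CC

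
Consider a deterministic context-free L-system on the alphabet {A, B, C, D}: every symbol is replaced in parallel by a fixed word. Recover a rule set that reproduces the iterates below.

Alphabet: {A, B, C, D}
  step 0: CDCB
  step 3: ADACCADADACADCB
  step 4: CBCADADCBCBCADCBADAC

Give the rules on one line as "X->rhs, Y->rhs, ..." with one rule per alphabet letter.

A->C, B->AC, C->AD, D->B

  step 3 ⇒ step 4: ADACCADADACADCB ⇒ C·B·C·AD·AD·C·B·C·B·C·AD·C·B·AD·AC
    A ↦ C
    B ↦ AC
    C ↦ AD
    D ↦ B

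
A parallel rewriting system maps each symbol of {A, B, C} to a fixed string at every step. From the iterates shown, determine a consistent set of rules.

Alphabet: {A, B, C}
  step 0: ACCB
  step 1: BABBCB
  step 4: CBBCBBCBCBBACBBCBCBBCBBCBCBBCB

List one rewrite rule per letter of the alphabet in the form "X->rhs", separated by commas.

A->BA, B->CB, C->B

  step 0 ⇒ step 1: ACCB ⇒ BA·B·B·CB
    A ↦ BA
    B ↦ CB
    C ↦ B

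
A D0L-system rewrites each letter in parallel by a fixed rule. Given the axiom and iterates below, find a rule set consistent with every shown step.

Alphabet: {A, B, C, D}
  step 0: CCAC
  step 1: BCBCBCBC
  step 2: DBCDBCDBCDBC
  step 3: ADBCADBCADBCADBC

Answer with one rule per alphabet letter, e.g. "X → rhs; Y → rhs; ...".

  step 2 ⇒ step 3: DBCDBCDBCDBC ⇒ A·D·BC·A·D·BC·A·D·BC·A·D·BC
    B ↦ D
    C ↦ BC
    D ↦ A
  step 0 ⇒ step 1: CCAC ⇒ BC·BC·BC·BC
    A ↦ BC

A->BC, B->D, C->BC, D->A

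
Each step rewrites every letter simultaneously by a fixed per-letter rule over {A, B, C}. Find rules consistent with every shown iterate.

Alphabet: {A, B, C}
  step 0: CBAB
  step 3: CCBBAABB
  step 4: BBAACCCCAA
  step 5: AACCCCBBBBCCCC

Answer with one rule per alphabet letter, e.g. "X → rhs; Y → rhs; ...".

A->CC, B->A, C->B

  step 4 ⇒ step 5: BBAACCCCAA ⇒ A·A·CC·CC·B·B·B·B·CC·CC
    A ↦ CC
    B ↦ A
    C ↦ B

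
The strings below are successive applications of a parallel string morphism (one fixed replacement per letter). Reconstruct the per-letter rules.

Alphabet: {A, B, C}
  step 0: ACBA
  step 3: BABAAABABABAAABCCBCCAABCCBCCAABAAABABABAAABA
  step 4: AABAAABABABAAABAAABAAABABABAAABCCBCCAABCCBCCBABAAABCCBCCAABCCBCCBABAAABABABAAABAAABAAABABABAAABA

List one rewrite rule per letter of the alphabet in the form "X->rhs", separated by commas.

A->BA, B->AA, C->BCC

  step 3 ⇒ step 4: BABAAABABABAAABCCBCCAABCCBCCAABAAABABABAAABA ⇒ AA·BA·AA·BA·BA·BA·AA·BA·AA·BA·AA·BA·BA·BA·AA·BCC·BCC·AA·BCC·BCC·BA·BA·AA·BCC·BCC·AA·BCC·BCC·BA·BA·AA·BA·BA·BA·AA·BA·AA·BA·AA·BA·BA·BA·AA·BA
    A ↦ BA
    B ↦ AA
    C ↦ BCC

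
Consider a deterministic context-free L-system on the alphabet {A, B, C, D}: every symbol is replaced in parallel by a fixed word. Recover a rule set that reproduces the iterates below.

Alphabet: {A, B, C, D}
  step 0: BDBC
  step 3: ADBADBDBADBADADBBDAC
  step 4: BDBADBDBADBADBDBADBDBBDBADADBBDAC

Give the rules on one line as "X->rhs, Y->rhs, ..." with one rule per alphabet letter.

  step 3 ⇒ step 4: ADBADBDBADBADADBBDAC ⇒ BD·B·AD·BD·B·AD·B·AD·BD·B·AD·BD·B·BD·B·AD·AD·B·BD·AC
    A ↦ BD
    B ↦ AD
    C ↦ AC
    D ↦ B

A->BD, B->AD, C->AC, D->B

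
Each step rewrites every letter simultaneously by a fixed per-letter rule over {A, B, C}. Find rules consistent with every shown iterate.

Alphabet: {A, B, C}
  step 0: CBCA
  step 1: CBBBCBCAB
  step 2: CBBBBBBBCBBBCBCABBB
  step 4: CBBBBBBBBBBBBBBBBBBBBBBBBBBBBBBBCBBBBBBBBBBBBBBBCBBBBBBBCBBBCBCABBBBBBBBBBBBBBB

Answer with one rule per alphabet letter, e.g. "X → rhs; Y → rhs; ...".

  step 1 ⇒ step 2: CBBBCBCAB ⇒ CB·BB·BB·BB·CB·BB·CB·CAB·BB
    A ↦ CAB
    B ↦ BB
    C ↦ CB

A->CAB, B->BB, C->CB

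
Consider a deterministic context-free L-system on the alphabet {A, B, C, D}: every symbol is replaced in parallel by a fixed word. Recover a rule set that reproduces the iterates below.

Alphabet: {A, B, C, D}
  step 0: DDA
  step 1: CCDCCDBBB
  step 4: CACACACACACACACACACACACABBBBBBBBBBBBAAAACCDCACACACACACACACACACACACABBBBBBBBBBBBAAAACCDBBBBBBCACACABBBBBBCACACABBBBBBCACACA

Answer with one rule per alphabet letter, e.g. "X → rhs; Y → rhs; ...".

  step 0 ⇒ step 1: DDA ⇒ CCD·CCD·BBB
    A ↦ BBB
    D ↦ CCD
    B ↦ CA  (constrained at step 1)
    C ↦ AA  (constrained at step 1)

A->BBB, B->CA, C->AA, D->CCD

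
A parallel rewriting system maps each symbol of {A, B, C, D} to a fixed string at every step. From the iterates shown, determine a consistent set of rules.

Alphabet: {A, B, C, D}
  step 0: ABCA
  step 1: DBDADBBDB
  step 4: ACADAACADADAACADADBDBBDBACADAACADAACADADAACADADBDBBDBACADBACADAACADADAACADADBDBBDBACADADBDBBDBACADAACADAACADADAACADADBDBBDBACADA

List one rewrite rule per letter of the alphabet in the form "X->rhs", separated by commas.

A->DB, B->DA, C->DBB, D->ACA

  step 0 ⇒ step 1: ABCA ⇒ DB·DA·DBB·DB
    A ↦ DB
    B ↦ DA
    C ↦ DBB
    D ↦ ACA  (constrained at step 1)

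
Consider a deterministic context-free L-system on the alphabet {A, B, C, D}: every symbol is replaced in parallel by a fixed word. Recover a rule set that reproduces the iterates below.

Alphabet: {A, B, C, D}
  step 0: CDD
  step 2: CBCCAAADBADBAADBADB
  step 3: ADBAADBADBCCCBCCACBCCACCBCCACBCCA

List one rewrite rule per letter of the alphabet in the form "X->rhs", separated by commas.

  step 2 ⇒ step 3: CBCCAAADBADBAADBADB ⇒ ADB·A·ADB·ADB·C·C·C·BCC·A·C·BCC·A·C·C·BCC·A·C·BCC·A
    A ↦ C
    B ↦ A
    C ↦ ADB
    D ↦ BCC

A->C, B->A, C->ADB, D->BCC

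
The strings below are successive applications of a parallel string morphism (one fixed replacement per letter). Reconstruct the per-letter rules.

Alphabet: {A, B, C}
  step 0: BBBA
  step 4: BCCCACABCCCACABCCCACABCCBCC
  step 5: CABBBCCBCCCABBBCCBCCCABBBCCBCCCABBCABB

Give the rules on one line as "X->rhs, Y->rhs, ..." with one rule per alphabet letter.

A->CC, B->CA, C->B

  step 4 ⇒ step 5: BCCCACABCCCACABCCCACABCCBCC ⇒ CA·B·B·B·CC·B·CC·CA·B·B·B·CC·B·CC·CA·B·B·B·CC·B·CC·CA·B·B·CA·B·B
    A ↦ CC
    B ↦ CA
    C ↦ B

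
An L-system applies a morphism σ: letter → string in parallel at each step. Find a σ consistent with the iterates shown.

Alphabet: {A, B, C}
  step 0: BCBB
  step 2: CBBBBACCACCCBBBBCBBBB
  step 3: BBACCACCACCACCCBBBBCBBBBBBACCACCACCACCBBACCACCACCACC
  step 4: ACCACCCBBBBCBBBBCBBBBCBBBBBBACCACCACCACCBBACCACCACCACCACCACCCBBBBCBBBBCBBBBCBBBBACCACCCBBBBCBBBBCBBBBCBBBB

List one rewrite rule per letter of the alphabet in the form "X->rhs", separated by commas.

A->C, B->ACC, C->BB

  step 3 ⇒ step 4: BBACCACCACCACCCBBBBCBBBBBBACCACCACCACCBBACCACCACCACC ⇒ ACC·ACC·C·BB·BB·C·BB·BB·C·BB·BB·C·BB·BB·BB·ACC·ACC·ACC·ACC·BB·ACC·ACC·ACC·ACC·ACC·ACC·C·BB·BB·C·BB·BB·C·BB·BB·C·BB·BB·ACC·ACC·C·BB·BB·C·BB·BB·C·BB·BB·C·BB·BB
    A ↦ C
    B ↦ ACC
    C ↦ BB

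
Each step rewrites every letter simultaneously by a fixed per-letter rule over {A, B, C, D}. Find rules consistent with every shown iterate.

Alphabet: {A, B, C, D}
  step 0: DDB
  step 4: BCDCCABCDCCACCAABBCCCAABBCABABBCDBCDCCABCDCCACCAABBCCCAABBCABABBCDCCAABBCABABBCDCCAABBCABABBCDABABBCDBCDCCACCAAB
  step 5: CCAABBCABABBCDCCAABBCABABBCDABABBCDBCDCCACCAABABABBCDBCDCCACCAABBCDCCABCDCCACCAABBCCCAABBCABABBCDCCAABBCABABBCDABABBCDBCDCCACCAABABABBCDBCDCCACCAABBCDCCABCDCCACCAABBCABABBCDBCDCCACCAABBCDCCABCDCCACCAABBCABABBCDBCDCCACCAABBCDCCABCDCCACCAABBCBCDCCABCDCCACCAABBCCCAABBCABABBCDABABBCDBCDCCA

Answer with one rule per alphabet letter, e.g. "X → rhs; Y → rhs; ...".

A->BCD, B->CCA, C->AB, D->BC

  step 4 ⇒ step 5: BCDCCABCDCCACCAABBCCCAABBCABABBCDBCDCCABCDCCACCAABBCCCAABBCABABBCDCCAABBCABABBCDCCAABBCABABBCDABABBCDBCDCCACCAAB ⇒ CCA·AB·BC·AB·AB·BCD·CCA·AB·BC·AB·AB·BCD·AB·AB·BCD·BCD·CCA·CCA·AB·AB·AB·BCD·BCD·CCA·CCA·AB·BCD·CCA·BCD·CCA·CCA·AB·BC·CCA·AB·BC·AB·AB·BCD·CCA·AB·BC·AB·AB·BCD·AB·AB·BCD·BCD·CCA·CCA·AB·AB·AB·BCD·BCD·CCA·CCA·AB·BCD·CCA·BCD·CCA·CCA·AB·BC·AB·AB·BCD·BCD·CCA·CCA·AB·BCD·CCA·BCD·CCA·CCA·AB·BC·AB·AB·BCD·BCD·CCA·CCA·AB·BCD·CCA·BCD·CCA·CCA·AB·BC·BCD·CCA·BCD·CCA·CCA·AB·BC·CCA·AB·BC·AB·AB·BCD·AB·AB·BCD·BCD·CCA
    A ↦ BCD
    B ↦ CCA
    C ↦ AB
    D ↦ BC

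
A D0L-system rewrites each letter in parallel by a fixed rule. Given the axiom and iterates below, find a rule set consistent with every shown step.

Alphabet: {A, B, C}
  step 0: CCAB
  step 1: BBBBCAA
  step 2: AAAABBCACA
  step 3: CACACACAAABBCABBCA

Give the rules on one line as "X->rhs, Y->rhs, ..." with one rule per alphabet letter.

A->CA, B->A, C->BB

  step 2 ⇒ step 3: AAAABBCACA ⇒ CA·CA·CA·CA·A·A·BB·CA·BB·CA
    A ↦ CA
    B ↦ A
    C ↦ BB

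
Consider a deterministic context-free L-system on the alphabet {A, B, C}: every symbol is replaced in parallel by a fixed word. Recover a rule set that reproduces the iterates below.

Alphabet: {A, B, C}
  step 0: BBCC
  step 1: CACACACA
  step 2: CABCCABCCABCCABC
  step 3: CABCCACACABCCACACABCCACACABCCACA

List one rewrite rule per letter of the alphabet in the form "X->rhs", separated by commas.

  step 2 ⇒ step 3: CABCCABCCABCCABC ⇒ CA·BC·CA·CA·CA·BC·CA·CA·CA·BC·CA·CA·CA·BC·CA·CA
    A ↦ BC
    B ↦ CA
    C ↦ CA

A->BC, B->CA, C->CA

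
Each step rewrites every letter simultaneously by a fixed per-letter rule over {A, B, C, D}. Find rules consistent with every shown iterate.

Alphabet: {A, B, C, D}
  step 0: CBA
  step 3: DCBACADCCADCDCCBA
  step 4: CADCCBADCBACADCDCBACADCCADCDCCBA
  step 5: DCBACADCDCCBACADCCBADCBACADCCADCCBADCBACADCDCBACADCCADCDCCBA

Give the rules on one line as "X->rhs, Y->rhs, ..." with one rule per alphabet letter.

A->BA, B->C, C->DC, D->CA

  step 4 ⇒ step 5: CADCCBADCBACADCDCBACADCCADCDCCBA ⇒ DC·BA·CA·DC·DC·C·BA·CA·DC·C·BA·DC·BA·CA·DC·CA·DC·C·BA·DC·BA·CA·DC·DC·BA·CA·DC·CA·DC·DC·C·BA
    A ↦ BA
    B ↦ C
    C ↦ DC
    D ↦ CA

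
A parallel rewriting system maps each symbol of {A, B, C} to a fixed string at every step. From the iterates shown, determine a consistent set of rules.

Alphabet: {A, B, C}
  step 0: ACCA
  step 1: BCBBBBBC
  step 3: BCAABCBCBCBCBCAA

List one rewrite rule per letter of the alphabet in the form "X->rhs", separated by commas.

A->BC, B->A, C->BB

  step 0 ⇒ step 1: ACCA ⇒ BC·BB·BB·BC
    A ↦ BC
    C ↦ BB
    B ↦ A  (constrained at step 1)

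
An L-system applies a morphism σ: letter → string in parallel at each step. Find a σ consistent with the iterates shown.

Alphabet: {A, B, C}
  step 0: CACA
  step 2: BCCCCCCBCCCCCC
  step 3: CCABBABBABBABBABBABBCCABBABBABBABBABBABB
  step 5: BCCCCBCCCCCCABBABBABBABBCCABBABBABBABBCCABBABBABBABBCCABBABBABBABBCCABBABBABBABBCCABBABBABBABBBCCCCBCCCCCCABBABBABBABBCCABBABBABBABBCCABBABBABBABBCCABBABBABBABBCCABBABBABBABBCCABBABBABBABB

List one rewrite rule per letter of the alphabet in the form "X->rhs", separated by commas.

  step 2 ⇒ step 3: BCCCCCCBCCCCCC ⇒ CC·ABB·ABB·ABB·ABB·ABB·ABB·CC·ABB·ABB·ABB·ABB·ABB·ABB
    B ↦ CC
    C ↦ ABB
    A ↦ B  (constrained at step 0)

A->B, B->CC, C->ABB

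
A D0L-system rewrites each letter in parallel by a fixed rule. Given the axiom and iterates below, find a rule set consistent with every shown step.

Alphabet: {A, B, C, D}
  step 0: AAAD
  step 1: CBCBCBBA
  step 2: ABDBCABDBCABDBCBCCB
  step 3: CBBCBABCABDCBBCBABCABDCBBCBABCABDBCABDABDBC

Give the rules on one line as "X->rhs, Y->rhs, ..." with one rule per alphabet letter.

  step 2 ⇒ step 3: ABDBCABDBCABDBCBCCB ⇒ CB·BC·BA·BC·ABD·CB·BC·BA·BC·ABD·CB·BC·BA·BC·ABD·BC·ABD·ABD·BC
    A ↦ CB
    B ↦ BC
    C ↦ ABD
    D ↦ BA

A->CB, B->BC, C->ABD, D->BA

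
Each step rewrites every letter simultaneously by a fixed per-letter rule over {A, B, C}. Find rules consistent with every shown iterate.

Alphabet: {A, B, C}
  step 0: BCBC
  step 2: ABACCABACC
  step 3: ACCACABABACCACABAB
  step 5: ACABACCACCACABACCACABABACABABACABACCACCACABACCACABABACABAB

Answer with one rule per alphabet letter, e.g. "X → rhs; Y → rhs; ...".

A->AC, B->C, C->AB

  step 2 ⇒ step 3: ABACCABACC ⇒ AC·C·AC·AB·AB·AC·C·AC·AB·AB
    A ↦ AC
    B ↦ C
    C ↦ AB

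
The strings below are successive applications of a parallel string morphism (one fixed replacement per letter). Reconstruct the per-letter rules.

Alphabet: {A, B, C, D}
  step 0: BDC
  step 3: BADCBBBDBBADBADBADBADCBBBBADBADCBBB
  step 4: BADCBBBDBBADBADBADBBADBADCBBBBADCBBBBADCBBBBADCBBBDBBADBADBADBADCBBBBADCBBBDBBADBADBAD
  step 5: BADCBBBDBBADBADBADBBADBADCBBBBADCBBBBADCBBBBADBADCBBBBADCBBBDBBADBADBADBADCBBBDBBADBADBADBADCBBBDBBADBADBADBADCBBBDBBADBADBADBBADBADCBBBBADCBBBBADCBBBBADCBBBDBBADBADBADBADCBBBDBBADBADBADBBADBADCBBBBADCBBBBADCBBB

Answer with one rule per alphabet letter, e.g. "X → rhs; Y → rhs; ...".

  step 4 ⇒ step 5: BADCBBBDBBADBADBADBBADBADCBBBBADCBBBBADCBBBBADCBBBDBBADBADBADBADCBBBBADCBBBDBBADBADBAD ⇒ BAD·CBB·B·DB·BAD·BAD·BAD·B·BAD·BAD·CBB·B·BAD·CBB·B·BAD·CBB·B·BAD·BAD·CBB·B·BAD·CBB·B·DB·BAD·BAD·BAD·BAD·CBB·B·DB·BAD·BAD·BAD·BAD·CBB·B·DB·BAD·BAD·BAD·BAD·CBB·B·DB·BAD·BAD·BAD·B·BAD·BAD·CBB·B·BAD·CBB·B·BAD·CBB·B·BAD·CBB·B·DB·BAD·BAD·BAD·BAD·CBB·B·DB·BAD·BAD·BAD·B·BAD·BAD·CBB·B·BAD·CBB·B·BAD·CBB·B
    A ↦ CBB
    B ↦ BAD
    C ↦ DB
    D ↦ B

A->CBB, B->BAD, C->DB, D->B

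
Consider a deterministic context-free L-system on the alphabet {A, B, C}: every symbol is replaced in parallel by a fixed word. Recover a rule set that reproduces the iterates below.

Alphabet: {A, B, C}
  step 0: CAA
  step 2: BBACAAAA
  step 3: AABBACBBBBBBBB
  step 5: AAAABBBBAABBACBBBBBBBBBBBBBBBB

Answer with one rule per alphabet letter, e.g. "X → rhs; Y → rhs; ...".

A->BB, B->A, C->AC

  step 2 ⇒ step 3: BBACAAAA ⇒ A·A·BB·AC·BB·BB·BB·BB
    A ↦ BB
    B ↦ A
    C ↦ AC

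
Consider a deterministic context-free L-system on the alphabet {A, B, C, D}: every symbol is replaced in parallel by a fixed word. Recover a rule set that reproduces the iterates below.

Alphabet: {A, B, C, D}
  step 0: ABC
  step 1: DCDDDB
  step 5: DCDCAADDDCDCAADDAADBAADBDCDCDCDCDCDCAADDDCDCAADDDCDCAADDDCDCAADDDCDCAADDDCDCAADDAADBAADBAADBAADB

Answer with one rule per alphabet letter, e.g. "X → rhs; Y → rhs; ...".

A->DC, B->DD, C->DB, D->AA

  step 0 ⇒ step 1: ABC ⇒ DC·DD·DB
    A ↦ DC
    B ↦ DD
    C ↦ DB
    D ↦ AA  (constrained at step 1)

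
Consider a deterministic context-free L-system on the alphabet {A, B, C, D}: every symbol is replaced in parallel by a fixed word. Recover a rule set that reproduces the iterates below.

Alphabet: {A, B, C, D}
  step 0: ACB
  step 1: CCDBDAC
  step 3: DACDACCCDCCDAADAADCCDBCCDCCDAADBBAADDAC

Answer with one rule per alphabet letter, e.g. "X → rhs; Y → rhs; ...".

A->CCD, B->DAC, C->B, D->AAD

  step 0 ⇒ step 1: ACB ⇒ CCD·B·DAC
    A ↦ CCD
    B ↦ DAC
    C ↦ B
    D ↦ AAD  (constrained at step 1)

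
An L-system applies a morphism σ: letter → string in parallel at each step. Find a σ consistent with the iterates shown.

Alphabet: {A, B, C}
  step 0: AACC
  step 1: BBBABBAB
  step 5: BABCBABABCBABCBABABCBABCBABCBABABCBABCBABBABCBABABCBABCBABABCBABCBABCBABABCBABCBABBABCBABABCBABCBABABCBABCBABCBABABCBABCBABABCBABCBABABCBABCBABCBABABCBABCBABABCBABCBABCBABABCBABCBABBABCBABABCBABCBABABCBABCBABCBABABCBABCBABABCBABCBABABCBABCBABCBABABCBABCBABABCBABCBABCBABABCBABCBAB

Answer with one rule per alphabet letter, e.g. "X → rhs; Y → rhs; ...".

  step 0 ⇒ step 1: AACC ⇒ B·B·BAB·BAB
    A ↦ B
    C ↦ BAB
    B ↦ ABC  (constrained at step 1)

A->B, B->ABC, C->BAB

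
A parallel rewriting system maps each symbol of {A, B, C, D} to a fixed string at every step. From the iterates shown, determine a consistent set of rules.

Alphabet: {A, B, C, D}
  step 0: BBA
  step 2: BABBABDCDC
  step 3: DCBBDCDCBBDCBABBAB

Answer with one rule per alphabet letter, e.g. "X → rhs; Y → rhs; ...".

  step 2 ⇒ step 3: BABBABDCDC ⇒ DC·BB·DC·DC·BB·DC·B·AB·B·AB
    A ↦ BB
    B ↦ DC
    C ↦ AB
    D ↦ B

A->BB, B->DC, C->AB, D->B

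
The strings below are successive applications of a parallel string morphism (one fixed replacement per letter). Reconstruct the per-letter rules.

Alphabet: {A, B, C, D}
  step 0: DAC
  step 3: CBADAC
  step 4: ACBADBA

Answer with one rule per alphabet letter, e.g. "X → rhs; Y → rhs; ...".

  step 3 ⇒ step 4: CBADAC ⇒ A·C·B·AD·B·A
    A ↦ B
    B ↦ C
    C ↦ A
    D ↦ AD

A->B, B->C, C->A, D->AD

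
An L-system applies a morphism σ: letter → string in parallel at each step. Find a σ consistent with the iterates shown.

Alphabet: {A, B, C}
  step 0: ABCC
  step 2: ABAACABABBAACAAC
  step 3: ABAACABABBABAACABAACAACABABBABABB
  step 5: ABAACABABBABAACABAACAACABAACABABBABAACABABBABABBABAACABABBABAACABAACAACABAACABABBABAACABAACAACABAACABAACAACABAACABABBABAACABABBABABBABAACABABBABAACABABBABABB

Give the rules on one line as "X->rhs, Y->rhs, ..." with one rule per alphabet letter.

A->AB, B->AAC, C->B

  step 2 ⇒ step 3: ABAACABABBAACAAC ⇒ AB·AAC·AB·AB·B·AB·AAC·AB·AAC·AAC·AB·AB·B·AB·AB·B
    A ↦ AB
    B ↦ AAC
    C ↦ B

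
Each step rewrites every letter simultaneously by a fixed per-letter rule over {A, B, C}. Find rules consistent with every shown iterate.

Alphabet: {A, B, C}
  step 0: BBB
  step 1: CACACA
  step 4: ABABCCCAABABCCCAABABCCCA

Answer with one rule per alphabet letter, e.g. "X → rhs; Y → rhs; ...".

  step 0 ⇒ step 1: BBB ⇒ CA·CA·CA
    B ↦ CA
    A ↦ C  (constrained at step 1)
    C ↦ AB  (constrained at step 1)

A->C, B->CA, C->AB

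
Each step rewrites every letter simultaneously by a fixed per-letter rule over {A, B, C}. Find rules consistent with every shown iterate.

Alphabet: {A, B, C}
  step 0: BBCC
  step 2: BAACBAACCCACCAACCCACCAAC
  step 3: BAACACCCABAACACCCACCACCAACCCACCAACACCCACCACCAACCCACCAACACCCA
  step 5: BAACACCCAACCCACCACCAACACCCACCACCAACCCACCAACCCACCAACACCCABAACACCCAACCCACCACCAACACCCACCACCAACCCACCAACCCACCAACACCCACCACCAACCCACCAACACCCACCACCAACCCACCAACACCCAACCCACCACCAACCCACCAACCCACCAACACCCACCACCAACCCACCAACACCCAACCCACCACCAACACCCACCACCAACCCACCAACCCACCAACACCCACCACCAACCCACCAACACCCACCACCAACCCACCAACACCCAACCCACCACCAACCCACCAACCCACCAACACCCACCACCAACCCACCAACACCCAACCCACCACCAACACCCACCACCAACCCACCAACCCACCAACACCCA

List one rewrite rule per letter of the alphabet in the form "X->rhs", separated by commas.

  step 2 ⇒ step 3: BAACBAACCCACCAACCCACCAAC ⇒ BA·AC·AC·CCA·BA·AC·AC·CCA·CCA·CCA·AC·CCA·CCA·AC·AC·CCA·CCA·CCA·AC·CCA·CCA·AC·AC·CCA
    A ↦ AC
    B ↦ BA
    C ↦ CCA

A->AC, B->BA, C->CCA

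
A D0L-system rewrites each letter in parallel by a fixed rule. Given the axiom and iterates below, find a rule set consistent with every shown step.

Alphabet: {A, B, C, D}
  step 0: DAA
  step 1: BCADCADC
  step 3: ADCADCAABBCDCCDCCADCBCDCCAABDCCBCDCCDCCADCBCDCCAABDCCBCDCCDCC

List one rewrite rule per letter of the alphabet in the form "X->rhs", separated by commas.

  step 0 ⇒ step 1: DAA ⇒ BC·ADC·ADC
    A ↦ ADC
    D ↦ BC
    B ↦ AAB  (constrained at step 1)
    C ↦ DCC  (constrained at step 1)

A->ADC, B->AAB, C->DCC, D->BC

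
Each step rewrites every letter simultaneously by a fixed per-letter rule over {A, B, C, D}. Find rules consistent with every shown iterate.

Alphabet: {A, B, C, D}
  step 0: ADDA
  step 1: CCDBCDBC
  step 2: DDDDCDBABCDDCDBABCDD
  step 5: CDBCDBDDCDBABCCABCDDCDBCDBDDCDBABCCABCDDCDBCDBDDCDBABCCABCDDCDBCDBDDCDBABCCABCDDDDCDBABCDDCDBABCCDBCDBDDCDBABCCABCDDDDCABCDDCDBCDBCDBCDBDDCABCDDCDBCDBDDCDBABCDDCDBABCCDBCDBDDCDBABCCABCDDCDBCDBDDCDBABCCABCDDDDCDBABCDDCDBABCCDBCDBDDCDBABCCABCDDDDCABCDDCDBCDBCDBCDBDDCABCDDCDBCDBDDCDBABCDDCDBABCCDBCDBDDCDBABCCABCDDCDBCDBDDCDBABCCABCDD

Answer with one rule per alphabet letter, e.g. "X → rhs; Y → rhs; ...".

A->C, B->ABC, C->DD, D->CDB

  step 1 ⇒ step 2: CCDBCDBC ⇒ DD·DD·CDB·ABC·DD·CDB·ABC·DD
    B ↦ ABC
    C ↦ DD
    D ↦ CDB
  step 0 ⇒ step 1: ADDA ⇒ C·CDB·CDB·C
    A ↦ C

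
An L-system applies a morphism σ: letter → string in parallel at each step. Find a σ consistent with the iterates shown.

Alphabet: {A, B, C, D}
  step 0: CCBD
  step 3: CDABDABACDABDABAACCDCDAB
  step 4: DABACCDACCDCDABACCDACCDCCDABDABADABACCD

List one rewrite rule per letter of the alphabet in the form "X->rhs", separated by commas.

  step 3 ⇒ step 4: CDABDABACDABDABAACCDCDAB ⇒ DAB·A·C·CD·A·C·CD·C·DAB·A·C·CD·A·C·CD·C·C·DAB·DAB·A·DAB·A·C·CD
    A ↦ C
    B ↦ CD
    C ↦ DAB
    D ↦ A

A->C, B->CD, C->DAB, D->A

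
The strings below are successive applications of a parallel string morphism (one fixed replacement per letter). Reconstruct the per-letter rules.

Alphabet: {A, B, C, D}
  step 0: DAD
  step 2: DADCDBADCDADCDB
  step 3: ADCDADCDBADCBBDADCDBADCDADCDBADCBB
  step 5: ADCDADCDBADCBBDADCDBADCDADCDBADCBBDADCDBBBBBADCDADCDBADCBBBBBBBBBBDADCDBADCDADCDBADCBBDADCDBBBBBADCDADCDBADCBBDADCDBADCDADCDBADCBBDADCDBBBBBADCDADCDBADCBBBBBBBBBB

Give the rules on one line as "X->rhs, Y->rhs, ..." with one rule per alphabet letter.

A->D, B->BB, C->DB, D->ADC

  step 2 ⇒ step 3: DADCDBADCDADCDB ⇒ ADC·D·ADC·DB·ADC·BB·D·ADC·DB·ADC·D·ADC·DB·ADC·BB
    A ↦ D
    B ↦ BB
    C ↦ DB
    D ↦ ADC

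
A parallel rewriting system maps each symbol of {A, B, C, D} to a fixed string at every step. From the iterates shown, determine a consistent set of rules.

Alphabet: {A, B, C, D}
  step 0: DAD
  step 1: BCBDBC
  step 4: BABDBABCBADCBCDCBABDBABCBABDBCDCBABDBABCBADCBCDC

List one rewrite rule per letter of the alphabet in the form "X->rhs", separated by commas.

A->BD, B->BA, C->DC, D->BC

  step 0 ⇒ step 1: DAD ⇒ BC·BD·BC
    A ↦ BD
    D ↦ BC
    B ↦ BA  (constrained at step 1)
    C ↦ DC  (constrained at step 1)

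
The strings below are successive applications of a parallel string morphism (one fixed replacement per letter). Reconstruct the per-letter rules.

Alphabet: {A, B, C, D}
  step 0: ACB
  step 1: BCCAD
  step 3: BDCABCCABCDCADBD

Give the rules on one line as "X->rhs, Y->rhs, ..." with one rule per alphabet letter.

  step 0 ⇒ step 1: ACB ⇒ BC·CA·D
    A ↦ BC
    B ↦ D
    C ↦ CA
    D ↦ BD  (constrained at step 1)

A->BC, B->D, C->CA, D->BD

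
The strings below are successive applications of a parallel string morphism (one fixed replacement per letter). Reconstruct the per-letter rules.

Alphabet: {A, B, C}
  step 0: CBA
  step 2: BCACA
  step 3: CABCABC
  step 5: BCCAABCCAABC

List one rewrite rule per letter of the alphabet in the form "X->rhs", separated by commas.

  step 2 ⇒ step 3: BCACA ⇒ C·A·BC·A·BC
    A ↦ BC
    B ↦ C
    C ↦ A

A->BC, B->C, C->A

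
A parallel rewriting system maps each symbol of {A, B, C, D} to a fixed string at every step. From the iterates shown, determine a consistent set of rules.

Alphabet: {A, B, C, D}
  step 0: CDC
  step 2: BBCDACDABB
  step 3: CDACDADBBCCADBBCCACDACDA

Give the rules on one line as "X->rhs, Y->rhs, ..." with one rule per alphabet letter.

  step 2 ⇒ step 3: BBCDACDABB ⇒ CDA·CDA·D·BB·CCA·D·BB·CCA·CDA·CDA
    A ↦ CCA
    B ↦ CDA
    C ↦ D
    D ↦ BB

A->CCA, B->CDA, C->D, D->BB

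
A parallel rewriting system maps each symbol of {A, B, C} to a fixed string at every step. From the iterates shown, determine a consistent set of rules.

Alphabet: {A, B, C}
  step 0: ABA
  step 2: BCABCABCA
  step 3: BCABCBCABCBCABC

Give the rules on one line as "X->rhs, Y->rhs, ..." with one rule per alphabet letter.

A->BC, B->BC, C->A

  step 2 ⇒ step 3: BCABCABCA ⇒ BC·A·BC·BC·A·BC·BC·A·BC
    A ↦ BC
    B ↦ BC
    C ↦ A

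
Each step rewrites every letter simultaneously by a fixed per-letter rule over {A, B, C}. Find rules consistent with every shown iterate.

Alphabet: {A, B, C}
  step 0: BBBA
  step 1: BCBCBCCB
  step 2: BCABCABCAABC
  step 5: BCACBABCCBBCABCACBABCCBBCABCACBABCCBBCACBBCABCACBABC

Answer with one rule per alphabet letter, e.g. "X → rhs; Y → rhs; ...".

  step 1 ⇒ step 2: BCBCBCCB ⇒ BC·A·BC·A·BC·A·A·BC
    B ↦ BC
    C ↦ A
  step 0 ⇒ step 1: BBBA ⇒ BC·BC·BC·CB
    A ↦ CB

A->CB, B->BC, C->A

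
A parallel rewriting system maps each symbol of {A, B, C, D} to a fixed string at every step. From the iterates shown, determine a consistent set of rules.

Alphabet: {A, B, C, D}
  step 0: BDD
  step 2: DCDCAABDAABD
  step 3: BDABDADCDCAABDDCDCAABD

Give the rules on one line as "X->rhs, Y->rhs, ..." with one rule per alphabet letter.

  step 2 ⇒ step 3: DCDCAABDAABD ⇒ BD·A·BD·A·DC·DC·AA·BD·DC·DC·AA·BD
    A ↦ DC
    B ↦ AA
    C ↦ A
    D ↦ BD

A->DC, B->AA, C->A, D->BD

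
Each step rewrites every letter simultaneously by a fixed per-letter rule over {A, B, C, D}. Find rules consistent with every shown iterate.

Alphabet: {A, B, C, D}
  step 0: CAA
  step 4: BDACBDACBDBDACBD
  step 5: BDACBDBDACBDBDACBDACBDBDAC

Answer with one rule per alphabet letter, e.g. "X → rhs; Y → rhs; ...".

  step 4 ⇒ step 5: BDACBDACBDBDACBD ⇒ BD·AC·B·D·BD·AC·B·D·BD·AC·BD·AC·B·D·BD·AC
    A ↦ B
    B ↦ BD
    C ↦ D
    D ↦ AC

A->B, B->BD, C->D, D->AC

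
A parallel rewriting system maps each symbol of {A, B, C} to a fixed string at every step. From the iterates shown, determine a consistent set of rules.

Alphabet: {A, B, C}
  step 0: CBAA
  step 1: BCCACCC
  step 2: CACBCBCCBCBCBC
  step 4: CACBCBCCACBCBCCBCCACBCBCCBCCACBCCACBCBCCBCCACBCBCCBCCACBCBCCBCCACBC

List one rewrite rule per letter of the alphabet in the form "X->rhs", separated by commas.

A->C, B->CAC, C->BC

  step 1 ⇒ step 2: BCCACCC ⇒ CAC·BC·BC·C·BC·BC·BC
    A ↦ C
    B ↦ CAC
    C ↦ BC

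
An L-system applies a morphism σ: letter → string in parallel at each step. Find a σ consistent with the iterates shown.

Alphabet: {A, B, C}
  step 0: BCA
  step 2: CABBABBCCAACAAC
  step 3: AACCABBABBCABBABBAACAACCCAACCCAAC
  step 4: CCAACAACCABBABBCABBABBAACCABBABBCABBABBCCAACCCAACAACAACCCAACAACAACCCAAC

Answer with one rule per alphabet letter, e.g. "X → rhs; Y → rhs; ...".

A->C, B->ABB, C->AAC

  step 3 ⇒ step 4: AACCABBABBCABBABBAACAACCCAACCCAAC ⇒ C·C·AAC·AAC·C·ABB·ABB·C·ABB·ABB·AAC·C·ABB·ABB·C·ABB·ABB·C·C·AAC·C·C·AAC·AAC·AAC·C·C·AAC·AAC·AAC·C·C·AAC
    A ↦ C
    B ↦ ABB
    C ↦ AAC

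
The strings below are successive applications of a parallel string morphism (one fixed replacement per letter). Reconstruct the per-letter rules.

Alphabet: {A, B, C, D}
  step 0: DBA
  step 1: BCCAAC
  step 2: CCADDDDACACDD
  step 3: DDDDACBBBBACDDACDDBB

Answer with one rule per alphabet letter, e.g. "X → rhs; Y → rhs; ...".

A->AC, B->CCA, C->DD, D->B

  step 2 ⇒ step 3: CCADDDDACACDD ⇒ DD·DD·AC·B·B·B·B·AC·DD·AC·DD·B·B
    A ↦ AC
    C ↦ DD
    D ↦ B
  step 0 ⇒ step 1: DBA ⇒ B·CCA·AC
    B ↦ CCA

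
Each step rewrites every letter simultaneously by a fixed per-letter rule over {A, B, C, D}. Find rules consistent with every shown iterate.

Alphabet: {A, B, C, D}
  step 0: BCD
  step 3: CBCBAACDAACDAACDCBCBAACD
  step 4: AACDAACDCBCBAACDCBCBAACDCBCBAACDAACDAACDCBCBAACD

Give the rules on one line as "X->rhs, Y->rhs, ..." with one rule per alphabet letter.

  step 3 ⇒ step 4: CBCBAACDAACDAACDCBCBAACD ⇒ AA·CD·AA·CD·CB·CB·AA·CD·CB·CB·AA·CD·CB·CB·AA·CD·AA·CD·AA·CD·CB·CB·AA·CD
    A ↦ CB
    B ↦ CD
    C ↦ AA
    D ↦ CD

A->CB, B->CD, C->AA, D->CD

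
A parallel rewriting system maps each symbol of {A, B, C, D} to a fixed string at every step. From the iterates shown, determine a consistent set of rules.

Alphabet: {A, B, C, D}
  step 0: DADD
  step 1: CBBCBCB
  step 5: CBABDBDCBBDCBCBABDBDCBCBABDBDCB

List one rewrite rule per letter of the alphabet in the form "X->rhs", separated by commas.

  step 0 ⇒ step 1: DADD ⇒ CB·B·CB·CB
    A ↦ B
    D ↦ CB
    B ↦ D  (constrained at step 1)
    C ↦ AB  (constrained at step 1)

A->B, B->D, C->AB, D->CB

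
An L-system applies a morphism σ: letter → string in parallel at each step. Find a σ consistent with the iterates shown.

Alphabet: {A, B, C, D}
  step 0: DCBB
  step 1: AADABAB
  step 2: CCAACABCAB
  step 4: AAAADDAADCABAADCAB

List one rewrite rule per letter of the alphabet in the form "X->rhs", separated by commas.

A->C, B->AB, C->D, D->AA

  step 1 ⇒ step 2: AADABAB ⇒ C·C·AA·C·AB·C·AB
    A ↦ C
    B ↦ AB
    D ↦ AA
  step 0 ⇒ step 1: DCBB ⇒ AA·D·AB·AB
    C ↦ D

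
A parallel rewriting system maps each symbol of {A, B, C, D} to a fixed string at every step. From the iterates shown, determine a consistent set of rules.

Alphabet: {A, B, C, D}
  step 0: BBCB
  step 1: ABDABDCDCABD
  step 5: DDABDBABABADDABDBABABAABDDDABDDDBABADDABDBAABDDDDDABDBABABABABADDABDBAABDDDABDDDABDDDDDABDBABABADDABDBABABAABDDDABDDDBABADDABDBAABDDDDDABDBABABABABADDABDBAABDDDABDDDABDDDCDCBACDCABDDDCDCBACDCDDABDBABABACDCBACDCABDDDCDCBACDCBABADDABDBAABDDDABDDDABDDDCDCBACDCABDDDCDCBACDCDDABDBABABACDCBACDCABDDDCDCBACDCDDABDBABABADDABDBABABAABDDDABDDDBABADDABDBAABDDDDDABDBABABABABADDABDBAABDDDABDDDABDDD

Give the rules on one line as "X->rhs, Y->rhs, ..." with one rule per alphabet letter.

  step 0 ⇒ step 1: BBCB ⇒ ABD·ABD·CDC·ABD
    B ↦ ABD
    C ↦ CDC
    A ↦ DD  (constrained at step 1)
    D ↦ BA  (constrained at step 1)

A->DD, B->ABD, C->CDC, D->BA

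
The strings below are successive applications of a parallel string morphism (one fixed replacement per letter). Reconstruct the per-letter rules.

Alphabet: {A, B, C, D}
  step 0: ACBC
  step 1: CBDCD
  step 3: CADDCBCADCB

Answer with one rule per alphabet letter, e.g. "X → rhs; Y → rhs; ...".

A->CB, B->C, C->D, D->CA

  step 0 ⇒ step 1: ACBC ⇒ CB·D·C·D
    A ↦ CB
    B ↦ C
    C ↦ D
    D ↦ CA  (constrained at step 1)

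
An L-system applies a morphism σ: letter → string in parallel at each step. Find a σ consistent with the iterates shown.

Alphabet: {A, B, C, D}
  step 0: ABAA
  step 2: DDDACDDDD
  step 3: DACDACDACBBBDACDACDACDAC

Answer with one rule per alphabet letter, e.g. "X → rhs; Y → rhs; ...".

A->BB, B->D, C->B, D->DAC

  step 2 ⇒ step 3: DDDACDDDD ⇒ DAC·DAC·DAC·BB·B·DAC·DAC·DAC·DAC
    A ↦ BB
    C ↦ B
    D ↦ DAC
    B ↦ D  (constrained at step 0)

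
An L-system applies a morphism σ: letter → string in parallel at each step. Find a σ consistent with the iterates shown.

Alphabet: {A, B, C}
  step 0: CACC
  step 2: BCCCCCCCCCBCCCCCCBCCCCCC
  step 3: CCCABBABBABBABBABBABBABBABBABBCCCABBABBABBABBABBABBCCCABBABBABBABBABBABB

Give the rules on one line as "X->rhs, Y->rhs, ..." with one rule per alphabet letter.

A->B, B->CCC, C->ABB

  step 2 ⇒ step 3: BCCCCCCCCCBCCCCCCBCCCCCC ⇒ CCC·ABB·ABB·ABB·ABB·ABB·ABB·ABB·ABB·ABB·CCC·ABB·ABB·ABB·ABB·ABB·ABB·CCC·ABB·ABB·ABB·ABB·ABB·ABB
    B ↦ CCC
    C ↦ ABB
    A ↦ B  (constrained at step 0)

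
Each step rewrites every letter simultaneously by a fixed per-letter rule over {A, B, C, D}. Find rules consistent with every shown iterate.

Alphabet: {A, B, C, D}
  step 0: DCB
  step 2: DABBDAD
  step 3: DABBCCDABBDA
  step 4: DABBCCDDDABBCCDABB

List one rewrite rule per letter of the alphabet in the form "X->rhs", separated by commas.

  step 3 ⇒ step 4: DABBCCDABBDA ⇒ DA·BB·C·C·D·D·DA·BB·C·C·DA·BB
    A ↦ BB
    B ↦ C
    C ↦ D
    D ↦ DA

A->BB, B->C, C->D, D->DA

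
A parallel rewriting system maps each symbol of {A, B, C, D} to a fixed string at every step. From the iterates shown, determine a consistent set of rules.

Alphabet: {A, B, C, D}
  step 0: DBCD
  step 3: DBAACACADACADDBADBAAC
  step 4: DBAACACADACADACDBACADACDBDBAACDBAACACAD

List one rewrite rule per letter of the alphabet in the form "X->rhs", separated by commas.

  step 3 ⇒ step 4: DBAACACADACADDBADBAAC ⇒ DB·A·AC·AC·AD·AC·AD·AC·DB·AC·AD·AC·DB·DB·A·AC·DB·A·AC·AC·AD
    A ↦ AC
    B ↦ A
    C ↦ AD
    D ↦ DB

A->AC, B->A, C->AD, D->DB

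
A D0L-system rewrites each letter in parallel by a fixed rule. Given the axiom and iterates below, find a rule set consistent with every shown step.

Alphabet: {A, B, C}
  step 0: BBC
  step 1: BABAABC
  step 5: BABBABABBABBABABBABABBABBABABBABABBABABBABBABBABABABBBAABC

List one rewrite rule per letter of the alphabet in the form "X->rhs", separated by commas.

  step 0 ⇒ step 1: BBC ⇒ BA·BA·ABC
    B ↦ BA
    C ↦ ABC
    A ↦ B  (constrained at step 1)

A->B, B->BA, C->ABC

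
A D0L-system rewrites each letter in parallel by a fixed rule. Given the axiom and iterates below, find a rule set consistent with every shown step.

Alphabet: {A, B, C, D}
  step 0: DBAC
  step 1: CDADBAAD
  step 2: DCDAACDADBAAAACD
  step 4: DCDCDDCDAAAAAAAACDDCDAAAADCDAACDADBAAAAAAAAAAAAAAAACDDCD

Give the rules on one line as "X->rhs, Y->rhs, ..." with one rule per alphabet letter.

A->AA, B->ADB, C->D, D->CD

  step 1 ⇒ step 2: CDADBAAD ⇒ D·CD·AA·CD·ADB·AA·AA·CD
    A ↦ AA
    B ↦ ADB
    C ↦ D
    D ↦ CD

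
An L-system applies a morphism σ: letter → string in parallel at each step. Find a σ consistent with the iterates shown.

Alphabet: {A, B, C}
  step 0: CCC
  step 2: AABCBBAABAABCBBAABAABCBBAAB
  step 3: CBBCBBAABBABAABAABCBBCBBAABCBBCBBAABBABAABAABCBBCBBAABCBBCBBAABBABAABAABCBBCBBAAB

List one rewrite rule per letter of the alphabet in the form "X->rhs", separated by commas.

A->CBB, B->AAB, C->BAB

  step 2 ⇒ step 3: AABCBBAABAABCBBAABAABCBBAAB ⇒ CBB·CBB·AAB·BAB·AAB·AAB·CBB·CBB·AAB·CBB·CBB·AAB·BAB·AAB·AAB·CBB·CBB·AAB·CBB·CBB·AAB·BAB·AAB·AAB·CBB·CBB·AAB
    A ↦ CBB
    B ↦ AAB
    C ↦ BAB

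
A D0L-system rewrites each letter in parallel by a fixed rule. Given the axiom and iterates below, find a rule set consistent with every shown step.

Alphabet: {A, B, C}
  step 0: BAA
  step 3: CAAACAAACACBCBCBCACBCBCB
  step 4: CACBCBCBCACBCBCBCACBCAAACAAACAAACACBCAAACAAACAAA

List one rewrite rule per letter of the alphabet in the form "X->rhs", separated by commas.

A->CB, B->AA, C->CA

  step 3 ⇒ step 4: CAAACAAACACBCBCBCACBCBCB ⇒ CA·CB·CB·CB·CA·CB·CB·CB·CA·CB·CA·AA·CA·AA·CA·AA·CA·CB·CA·AA·CA·AA·CA·AA
    A ↦ CB
    B ↦ AA
    C ↦ CA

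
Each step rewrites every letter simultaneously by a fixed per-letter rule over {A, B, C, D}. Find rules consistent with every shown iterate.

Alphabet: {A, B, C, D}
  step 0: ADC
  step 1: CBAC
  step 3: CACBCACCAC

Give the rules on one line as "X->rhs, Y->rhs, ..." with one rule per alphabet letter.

A->C, B->DA, C->AC, D->B

  step 0 ⇒ step 1: ADC ⇒ C·B·AC
    A ↦ C
    C ↦ AC
    D ↦ B
    B ↦ DA  (constrained at step 1)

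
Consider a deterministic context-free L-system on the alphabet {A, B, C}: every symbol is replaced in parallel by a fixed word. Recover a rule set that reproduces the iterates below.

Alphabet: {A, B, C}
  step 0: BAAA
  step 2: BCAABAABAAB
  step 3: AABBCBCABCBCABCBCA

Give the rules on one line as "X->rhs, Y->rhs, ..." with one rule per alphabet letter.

A->BC, B->A, C->AB

  step 2 ⇒ step 3: BCAABAABAAB ⇒ A·AB·BC·BC·A·BC·BC·A·BC·BC·A
    A ↦ BC
    B ↦ A
    C ↦ AB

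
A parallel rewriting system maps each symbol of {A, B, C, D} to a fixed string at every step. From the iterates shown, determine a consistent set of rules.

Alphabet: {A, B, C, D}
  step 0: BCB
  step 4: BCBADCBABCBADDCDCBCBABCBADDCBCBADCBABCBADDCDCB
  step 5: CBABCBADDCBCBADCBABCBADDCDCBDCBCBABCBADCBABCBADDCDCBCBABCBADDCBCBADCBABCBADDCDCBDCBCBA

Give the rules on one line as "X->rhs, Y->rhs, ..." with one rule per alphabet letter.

A->D, B->CBA, C->B, D->DC

  step 4 ⇒ step 5: BCBADCBABCBADDCDCBCBABCBADDCBCBADCBABCBADDCDCB ⇒ CBA·B·CBA·D·DC·B·CBA·D·CBA·B·CBA·D·DC·DC·B·DC·B·CBA·B·CBA·D·CBA·B·CBA·D·DC·DC·B·CBA·B·CBA·D·DC·B·CBA·D·CBA·B·CBA·D·DC·DC·B·DC·B·CBA
    A ↦ D
    B ↦ CBA
    C ↦ B
    D ↦ DC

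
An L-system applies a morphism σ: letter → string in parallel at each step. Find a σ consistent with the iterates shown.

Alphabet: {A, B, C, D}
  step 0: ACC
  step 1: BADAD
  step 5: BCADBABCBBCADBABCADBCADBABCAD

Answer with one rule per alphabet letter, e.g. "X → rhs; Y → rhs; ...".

  step 0 ⇒ step 1: ACC ⇒ B·AD·AD
    A ↦ B
    C ↦ AD
    B ↦ BC  (constrained at step 1)
    D ↦ A  (constrained at step 1)

A->B, B->BC, C->AD, D->A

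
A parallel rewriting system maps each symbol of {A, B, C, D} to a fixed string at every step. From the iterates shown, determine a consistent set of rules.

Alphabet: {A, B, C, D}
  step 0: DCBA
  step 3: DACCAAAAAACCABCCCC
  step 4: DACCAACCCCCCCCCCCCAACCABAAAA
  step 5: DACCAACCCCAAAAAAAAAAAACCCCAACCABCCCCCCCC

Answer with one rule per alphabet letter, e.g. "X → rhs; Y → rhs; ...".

A->CC, B->AB, C->A, D->DA

  step 4 ⇒ step 5: DACCAACCCCCCCCCCCCAACCABAAAA ⇒ DA·CC·A·A·CC·CC·A·A·A·A·A·A·A·A·A·A·A·A·CC·CC·A·A·CC·AB·CC·CC·CC·CC
    A ↦ CC
    B ↦ AB
    C ↦ A
    D ↦ DA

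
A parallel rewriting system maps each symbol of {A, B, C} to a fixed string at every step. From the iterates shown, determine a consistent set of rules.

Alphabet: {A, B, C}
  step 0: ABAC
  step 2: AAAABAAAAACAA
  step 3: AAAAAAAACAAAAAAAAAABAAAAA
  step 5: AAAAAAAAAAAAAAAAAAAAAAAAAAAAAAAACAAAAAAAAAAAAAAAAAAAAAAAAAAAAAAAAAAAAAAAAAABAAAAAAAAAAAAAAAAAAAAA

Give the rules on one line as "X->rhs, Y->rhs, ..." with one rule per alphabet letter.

  step 2 ⇒ step 3: AAAABAAAAACAA ⇒ AA·AA·AA·AA·C·AA·AA·AA·AA·AA·BA·AA·AA
    A ↦ AA
    B ↦ C
    C ↦ BA

A->AA, B->C, C->BA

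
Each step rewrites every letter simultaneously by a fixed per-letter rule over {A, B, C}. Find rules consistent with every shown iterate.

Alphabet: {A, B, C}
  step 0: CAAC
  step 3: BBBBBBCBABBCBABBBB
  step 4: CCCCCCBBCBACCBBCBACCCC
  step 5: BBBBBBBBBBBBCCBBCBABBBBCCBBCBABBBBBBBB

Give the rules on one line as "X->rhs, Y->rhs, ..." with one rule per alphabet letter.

  step 4 ⇒ step 5: CCCCCCBBCBACCBBCBACCCC ⇒ BB·BB·BB·BB·BB·BB·C·C·BB·C·BA·BB·BB·C·C·BB·C·BA·BB·BB·BB·BB
    A ↦ BA
    B ↦ C
    C ↦ BB

A->BA, B->C, C->BB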